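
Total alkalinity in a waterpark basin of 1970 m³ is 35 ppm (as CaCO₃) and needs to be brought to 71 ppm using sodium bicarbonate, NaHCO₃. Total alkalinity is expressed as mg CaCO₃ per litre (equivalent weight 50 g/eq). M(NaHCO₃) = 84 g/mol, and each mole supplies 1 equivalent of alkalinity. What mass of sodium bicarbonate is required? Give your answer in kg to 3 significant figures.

Volume: 1970 m³ = 1,970,000 L.
Alkalinity to add: (71 − 35) = 36 mg/L as CaCO₃ × 1,970,000 L = 70,920 g as CaCO₃.
Equivalents: 70,920 g ÷ 50 g/eq = 1418 eq.
NaHCO₃ supplies 1 eq per mole → 1418 mol.
Mass: 1418 mol × 84 g/mol = 119,100 g.

119 kg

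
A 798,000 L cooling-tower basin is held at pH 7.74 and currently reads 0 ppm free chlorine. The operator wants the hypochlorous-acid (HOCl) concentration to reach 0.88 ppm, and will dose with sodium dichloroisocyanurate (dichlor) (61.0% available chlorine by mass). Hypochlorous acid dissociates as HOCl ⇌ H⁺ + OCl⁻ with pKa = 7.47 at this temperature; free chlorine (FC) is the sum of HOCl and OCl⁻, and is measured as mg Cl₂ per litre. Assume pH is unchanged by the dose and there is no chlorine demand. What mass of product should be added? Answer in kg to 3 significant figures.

3.29 kg

[OCl⁻]/[HOCl] = 10^(pH − pKa) = 10^(7.74 − 7.47) = 1.862; fraction as HOCl = 1/(1 + 1.862) = 0.3494.
Free chlorine required for 0.88 ppm HOCl: 0.88 / 0.3494 = 2.519 ppm.
FC to add: 2.519 − 0 = 2.519 mg/L as Cl₂.
Cl₂ equivalent: 2.519 mg/L × 798,000 L = 2010 g.
Product at 61.0% available Cl: 2010 / 0.61 = 3295 g.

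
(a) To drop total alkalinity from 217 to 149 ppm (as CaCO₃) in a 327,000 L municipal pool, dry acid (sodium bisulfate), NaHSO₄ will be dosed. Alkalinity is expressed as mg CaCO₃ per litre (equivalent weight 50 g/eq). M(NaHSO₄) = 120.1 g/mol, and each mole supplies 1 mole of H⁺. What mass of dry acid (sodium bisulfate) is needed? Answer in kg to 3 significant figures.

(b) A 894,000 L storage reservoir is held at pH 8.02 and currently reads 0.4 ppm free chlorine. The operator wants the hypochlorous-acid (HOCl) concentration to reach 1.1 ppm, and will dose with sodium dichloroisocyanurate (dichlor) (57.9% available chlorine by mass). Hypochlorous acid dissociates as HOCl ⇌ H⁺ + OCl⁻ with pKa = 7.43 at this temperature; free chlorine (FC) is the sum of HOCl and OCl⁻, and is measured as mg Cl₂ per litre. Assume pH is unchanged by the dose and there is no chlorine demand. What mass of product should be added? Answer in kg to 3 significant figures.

(a) 53.4 kg; (b) 7.69 kg

(a) Alkalinity to neutralize: (217 − 149) = 68 mg/L as CaCO₃ × 327,000 L = 22,240 g as CaCO₃.
(a) Equivalents of H⁺ required: 22,240 ÷ 50 g/eq = 444.7 eq = 444.7 mol NaHSO₄.
(a) Mass of NaHSO₄: 444.7 × 120.1 = 53,410 g.

(b) [OCl⁻]/[HOCl] = 10^(pH − pKa) = 10^(8.02 − 7.43) = 3.89; fraction as HOCl = 1/(1 + 3.89) = 0.2045.
(b) Free chlorine required for 1.1 ppm HOCl: 1.1 / 0.2045 = 5.379 ppm.
(b) FC to add: 5.379 − 0.4 = 4.979 mg/L as Cl₂.
(b) Cl₂ equivalent: 4.979 mg/L × 894,000 L = 4452 g.
(b) Product at 57.9% available Cl: 4452 / 0.579 = 7689 g.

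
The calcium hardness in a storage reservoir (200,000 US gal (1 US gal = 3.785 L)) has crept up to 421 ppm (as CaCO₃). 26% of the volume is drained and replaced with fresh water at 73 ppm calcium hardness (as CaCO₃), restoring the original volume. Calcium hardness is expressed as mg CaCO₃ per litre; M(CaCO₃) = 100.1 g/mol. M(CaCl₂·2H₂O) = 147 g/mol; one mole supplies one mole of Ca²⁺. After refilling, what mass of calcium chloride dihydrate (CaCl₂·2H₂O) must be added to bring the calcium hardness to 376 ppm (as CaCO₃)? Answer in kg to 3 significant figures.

50.6 kg

Volume: 200,000 US gal × 3.785 L/gal = 757,000 L.
After draining 26% and refilling: 421 × 0.74 + 73 × 0.26 = 330.52 ppm.
Deficit to target: 376 − 330.52 = 45.48 mg/L.
As CaCO₃: 45.48 mg/L × 757,000 L = 34,430 g; ÷ 100.1 = 343.9 mol Ca²⁺.
Mass: 343.9 × 147 = 50,560 g.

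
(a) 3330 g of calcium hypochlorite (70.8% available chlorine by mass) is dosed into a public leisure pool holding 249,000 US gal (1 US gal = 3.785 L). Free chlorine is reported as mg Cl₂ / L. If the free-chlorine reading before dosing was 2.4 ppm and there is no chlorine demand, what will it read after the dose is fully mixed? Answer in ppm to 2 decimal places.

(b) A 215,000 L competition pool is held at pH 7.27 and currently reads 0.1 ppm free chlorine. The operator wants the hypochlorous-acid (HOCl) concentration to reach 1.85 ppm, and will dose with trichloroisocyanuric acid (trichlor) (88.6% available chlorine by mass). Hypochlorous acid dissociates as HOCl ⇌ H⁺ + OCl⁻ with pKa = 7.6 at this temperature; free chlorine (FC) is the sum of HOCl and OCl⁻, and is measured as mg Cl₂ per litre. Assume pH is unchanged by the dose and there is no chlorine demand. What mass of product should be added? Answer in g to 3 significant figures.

(a) Volume: 249,000 US gal × 3.785 L/gal = 942,465 L.
(a) Available chlorine delivered: 3330 g × 0.708 = 2358 g as Cl₂.
(a) Concentration rise: 2358 g / 942,465 L = 2.502 mg/L = 2.50 ppm.
(a) Final FC: 2.4 + 2.50 = 4.90 ppm.

(b) [OCl⁻]/[HOCl] = 10^(pH − pKa) = 10^(7.27 − 7.6) = 0.4677; fraction as HOCl = 1/(1 + 0.4677) = 0.6813.
(b) Free chlorine required for 1.85 ppm HOCl: 1.85 / 0.6813 = 2.715 ppm.
(b) FC to add: 2.715 − 0.1 = 2.615 mg/L as Cl₂.
(b) Cl₂ equivalent: 2.615 mg/L × 215,000 L = 562.3 g.
(b) Product at 88.6% available Cl: 562.3 / 0.886 = 634.6 g.

(a) 4.90 ppm; (b) 635 g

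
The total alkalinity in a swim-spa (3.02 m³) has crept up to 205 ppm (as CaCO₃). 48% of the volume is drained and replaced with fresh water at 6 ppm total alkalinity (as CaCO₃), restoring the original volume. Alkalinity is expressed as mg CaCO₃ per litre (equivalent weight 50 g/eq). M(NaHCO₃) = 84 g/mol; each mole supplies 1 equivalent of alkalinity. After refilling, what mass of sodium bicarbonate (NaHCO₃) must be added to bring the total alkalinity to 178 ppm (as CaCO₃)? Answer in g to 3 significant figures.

348 g

Volume: 3.02 m³ = 3,020 L.
After draining 48% and refilling: 205 × 0.52 + 6 × 0.48 = 109.48 ppm.
Deficit to target: 178 − 109.48 = 68.52 mg/L.
As CaCO₃: 68.52 mg/L × 3,020 L = 206.9 g; ÷ 50 g/eq ÷ 1 = 4.139 mol NaHCO₃.
Mass: 4.139 × 84 = 347.6 g.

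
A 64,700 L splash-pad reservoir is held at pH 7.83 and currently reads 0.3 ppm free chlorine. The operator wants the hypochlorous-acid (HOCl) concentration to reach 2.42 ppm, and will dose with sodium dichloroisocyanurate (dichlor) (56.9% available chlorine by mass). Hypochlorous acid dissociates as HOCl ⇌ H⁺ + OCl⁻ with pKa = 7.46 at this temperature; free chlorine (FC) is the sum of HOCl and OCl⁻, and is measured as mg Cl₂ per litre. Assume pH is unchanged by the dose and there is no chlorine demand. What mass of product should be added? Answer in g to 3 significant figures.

[OCl⁻]/[HOCl] = 10^(pH − pKa) = 10^(7.83 − 7.46) = 2.344; fraction as HOCl = 1/(1 + 2.344) = 0.299.
Free chlorine required for 2.42 ppm HOCl: 2.42 / 0.299 = 8.093 ppm.
FC to add: 8.093 − 0.3 = 7.793 mg/L as Cl₂.
Cl₂ equivalent: 7.793 mg/L × 64,700 L = 504.2 g.
Product at 56.9% available Cl: 504.2 / 0.569 = 886.1 g.

886 g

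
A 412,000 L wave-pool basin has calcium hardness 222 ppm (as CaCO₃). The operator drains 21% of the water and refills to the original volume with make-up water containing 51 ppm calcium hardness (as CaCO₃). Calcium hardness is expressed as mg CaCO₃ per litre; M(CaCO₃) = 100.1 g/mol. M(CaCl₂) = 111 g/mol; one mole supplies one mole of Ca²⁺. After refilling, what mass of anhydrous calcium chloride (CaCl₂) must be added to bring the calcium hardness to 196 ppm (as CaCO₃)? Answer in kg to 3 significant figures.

After draining 21% and refilling: 222 × 0.79 + 51 × 0.21 = 186.09 ppm.
Deficit to target: 196 − 186.09 = 9.91 mg/L.
As CaCO₃: 9.91 mg/L × 412,000 L = 4083 g; ÷ 100.1 = 40.79 mol Ca²⁺.
Mass: 40.79 × 111 = 4528 g.

4.53 kg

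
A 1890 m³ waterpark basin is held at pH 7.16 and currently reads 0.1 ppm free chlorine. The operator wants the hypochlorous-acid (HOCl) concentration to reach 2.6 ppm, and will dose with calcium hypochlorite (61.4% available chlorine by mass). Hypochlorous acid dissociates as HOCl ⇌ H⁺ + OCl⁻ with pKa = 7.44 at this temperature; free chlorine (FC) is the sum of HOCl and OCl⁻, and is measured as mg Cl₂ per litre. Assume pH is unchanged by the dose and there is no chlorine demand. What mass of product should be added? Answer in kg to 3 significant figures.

Volume: 1890 m³ = 1,890,000 L.
[OCl⁻]/[HOCl] = 10^(pH − pKa) = 10^(7.16 − 7.44) = 0.5248; fraction as HOCl = 1/(1 + 0.5248) = 0.6558.
Free chlorine required for 2.6 ppm HOCl: 2.6 / 0.6558 = 3.964 ppm.
FC to add: 3.964 − 0.1 = 3.864 mg/L as Cl₂.
Cl₂ equivalent: 3.864 mg/L × 1,890,000 L = 7304 g.
Product at 61.4% available Cl: 7304 / 0.614 = 11,900 g.

11.9 kg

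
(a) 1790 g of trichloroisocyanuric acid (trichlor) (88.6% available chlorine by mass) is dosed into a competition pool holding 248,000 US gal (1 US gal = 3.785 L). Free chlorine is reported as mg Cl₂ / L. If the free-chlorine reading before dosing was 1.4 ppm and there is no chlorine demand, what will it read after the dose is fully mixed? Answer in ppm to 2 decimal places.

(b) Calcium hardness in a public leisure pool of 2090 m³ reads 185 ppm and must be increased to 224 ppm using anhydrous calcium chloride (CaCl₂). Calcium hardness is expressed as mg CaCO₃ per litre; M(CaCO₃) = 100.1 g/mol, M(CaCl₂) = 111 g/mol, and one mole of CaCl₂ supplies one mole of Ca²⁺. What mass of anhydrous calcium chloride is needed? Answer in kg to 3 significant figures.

(a) 3.09 ppm; (b) 90.4 kg

(a) Volume: 248,000 US gal × 3.785 L/gal = 938,680 L.
(a) Available chlorine delivered: 1790 g × 0.886 = 1586 g as Cl₂.
(a) Concentration rise: 1586 g / 938,680 L = 1.69 mg/L = 1.69 ppm.
(a) Final FC: 1.4 + 1.69 = 3.09 ppm.

(b) Volume: 2090 m³ = 2,090,000 L.
(b) Hardness to add: (224 − 185) = 39 mg/L as CaCO₃ × 2,090,000 L = 81,510 g as CaCO₃.
(b) Moles of Ca²⁺ (1 mol Ca²⁺ ≡ 1 mol CaCO₃): 81,510 / 100.1 g/mol = 814.3 mol.
(b) Mass of CaCl₂: 814.3 × 111 = 90,390 g.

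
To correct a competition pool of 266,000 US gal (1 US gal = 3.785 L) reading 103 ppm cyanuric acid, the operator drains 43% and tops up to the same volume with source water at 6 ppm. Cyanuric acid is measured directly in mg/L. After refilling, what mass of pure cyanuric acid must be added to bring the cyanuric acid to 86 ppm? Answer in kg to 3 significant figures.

Volume: 266,000 US gal × 3.785 L/gal = 1,006,810 L.
After draining 43% and refilling: 103 × 0.57 + 6 × 0.43 = 61.29 ppm.
Deficit to target: 86 − 61.29 = 24.71 mg/L.
Mass: 24.71 mg/L × 1,006,810 L = 24,880 g cyanuric acid.

24.9 kg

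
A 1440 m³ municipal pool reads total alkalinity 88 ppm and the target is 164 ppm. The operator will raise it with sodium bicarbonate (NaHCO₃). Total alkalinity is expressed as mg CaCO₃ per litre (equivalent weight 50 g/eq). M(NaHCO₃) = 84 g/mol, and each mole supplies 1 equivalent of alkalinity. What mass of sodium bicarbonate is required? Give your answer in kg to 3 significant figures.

184 kg

Volume: 1440 m³ = 1,440,000 L.
Alkalinity to add: (164 − 88) = 76 mg/L as CaCO₃ × 1,440,000 L = 109,400 g as CaCO₃.
Equivalents: 109,400 g ÷ 50 g/eq = 2189 eq.
NaHCO₃ supplies 1 eq per mole → 2189 mol.
Mass: 2189 mol × 84 g/mol = 183,900 g.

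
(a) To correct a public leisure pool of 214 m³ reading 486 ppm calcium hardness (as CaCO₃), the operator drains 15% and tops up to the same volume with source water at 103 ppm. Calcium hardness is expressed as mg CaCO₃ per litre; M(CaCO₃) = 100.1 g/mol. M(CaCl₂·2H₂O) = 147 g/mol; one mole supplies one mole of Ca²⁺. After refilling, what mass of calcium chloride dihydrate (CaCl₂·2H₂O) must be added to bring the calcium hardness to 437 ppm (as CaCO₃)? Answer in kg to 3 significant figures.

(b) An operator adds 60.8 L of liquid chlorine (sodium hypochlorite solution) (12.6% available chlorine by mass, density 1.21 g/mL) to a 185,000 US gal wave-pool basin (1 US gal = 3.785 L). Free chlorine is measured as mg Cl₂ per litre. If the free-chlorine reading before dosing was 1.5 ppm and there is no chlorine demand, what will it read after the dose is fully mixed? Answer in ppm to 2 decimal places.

(a) 2.66 kg; (b) 14.74 ppm

(a) Volume: 214 m³ = 214,000 L.
(a) After draining 15% and refilling: 486 × 0.85 + 103 × 0.15 = 428.55 ppm.
(a) Deficit to target: 437 − 428.55 = 8.45 mg/L.
(a) As CaCO₃: 8.45 mg/L × 214,000 L = 1808 g; ÷ 100.1 = 18.06 mol Ca²⁺.
(a) Mass: 18.06 × 147 = 2656 g.

(b) Volume: 185,000 US gal × 3.785 L/gal = 700,225 L.
(b) Mass of solution: 60.8 L × 1000 mL/L × 1.21 g/mL = 73,570 g.
(b) Available chlorine delivered: 73,570 g × 0.126 = 9270 g as Cl₂.
(b) Concentration rise: 9270 g / 700,225 L = 13.24 mg/L = 13.24 ppm.
(b) Final FC: 1.5 + 13.24 = 14.74 ppm.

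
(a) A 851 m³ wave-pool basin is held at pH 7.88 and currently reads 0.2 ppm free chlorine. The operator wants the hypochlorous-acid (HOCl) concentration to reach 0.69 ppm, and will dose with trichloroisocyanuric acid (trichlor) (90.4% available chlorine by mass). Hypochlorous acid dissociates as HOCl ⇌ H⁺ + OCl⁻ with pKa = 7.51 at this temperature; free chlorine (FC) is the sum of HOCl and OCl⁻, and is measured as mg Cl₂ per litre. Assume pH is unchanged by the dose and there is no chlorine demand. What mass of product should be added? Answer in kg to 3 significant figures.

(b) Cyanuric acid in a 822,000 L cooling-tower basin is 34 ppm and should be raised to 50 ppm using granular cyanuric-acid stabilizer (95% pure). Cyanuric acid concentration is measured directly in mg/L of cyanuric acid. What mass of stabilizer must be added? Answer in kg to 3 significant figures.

(a) 1.98 kg; (b) 13.8 kg

(a) Volume: 851 m³ = 851,000 L.
(a) [OCl⁻]/[HOCl] = 10^(pH − pKa) = 10^(7.88 − 7.51) = 2.344; fraction as HOCl = 1/(1 + 2.344) = 0.299.
(a) Free chlorine required for 0.69 ppm HOCl: 0.69 / 0.299 = 2.308 ppm.
(a) FC to add: 2.308 − 0.2 = 2.108 mg/L as Cl₂.
(a) Cl₂ equivalent: 2.108 mg/L × 851,000 L = 1793 g.
(a) Product at 90.4% available Cl: 1793 / 0.904 = 1984 g.

(b) CYA to add: (50 − 34) = 16 mg/L × 822,000 L = 13,150 g cyanuric acid.
(b) At 95% purity: 13,150 / 0.95 = 13,840 g product.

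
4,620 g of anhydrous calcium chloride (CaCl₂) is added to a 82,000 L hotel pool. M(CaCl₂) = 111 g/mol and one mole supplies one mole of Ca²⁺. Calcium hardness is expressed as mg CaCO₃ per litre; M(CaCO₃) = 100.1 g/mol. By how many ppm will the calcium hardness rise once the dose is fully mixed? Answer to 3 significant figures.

50.8 ppm

Moles of Ca²⁺: 4,620 g ÷ 111 g/mol = 41.62 mol.
As CaCO₃: 41.62 mol × 100.1 g/mol = 4166 g.
Rise: 4166 g / 82,000 L × 1000 = 50.81 mg/L.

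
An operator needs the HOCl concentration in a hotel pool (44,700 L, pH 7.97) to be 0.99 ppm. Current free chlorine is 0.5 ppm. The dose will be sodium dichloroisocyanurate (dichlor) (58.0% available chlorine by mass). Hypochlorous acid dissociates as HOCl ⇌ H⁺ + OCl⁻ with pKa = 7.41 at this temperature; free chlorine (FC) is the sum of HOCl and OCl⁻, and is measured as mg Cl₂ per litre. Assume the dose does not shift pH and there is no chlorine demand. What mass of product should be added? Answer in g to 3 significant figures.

315 g

[OCl⁻]/[HOCl] = 10^(pH − pKa) = 10^(7.97 − 7.41) = 3.631; fraction as HOCl = 1/(1 + 3.631) = 0.2159.
Free chlorine required for 0.99 ppm HOCl: 0.99 / 0.2159 = 4.584 ppm.
FC to add: 4.584 − 0.5 = 4.084 mg/L as Cl₂.
Cl₂ equivalent: 4.084 mg/L × 44,700 L = 182.6 g.
Product at 58.0% available Cl: 182.6 / 0.58 = 314.8 g.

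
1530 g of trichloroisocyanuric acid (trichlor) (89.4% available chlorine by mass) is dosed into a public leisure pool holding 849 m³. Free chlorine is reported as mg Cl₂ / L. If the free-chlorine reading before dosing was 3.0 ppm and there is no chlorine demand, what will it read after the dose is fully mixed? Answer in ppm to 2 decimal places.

Volume: 849 m³ = 849,000 L.
Available chlorine delivered: 1530 g × 0.894 = 1368 g as Cl₂.
Concentration rise: 1368 g / 849,000 L = 1.611 mg/L = 1.61 ppm.
Final FC: 3.0 + 1.61 = 4.61 ppm.

4.61 ppm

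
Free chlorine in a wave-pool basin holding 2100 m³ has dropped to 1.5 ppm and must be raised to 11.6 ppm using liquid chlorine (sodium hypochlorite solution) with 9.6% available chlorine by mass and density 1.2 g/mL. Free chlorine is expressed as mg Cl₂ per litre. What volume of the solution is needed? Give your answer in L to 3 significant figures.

Volume: 2100 m³ = 2,100,000 L.
Chlorine deficit: 11.6 − 1.5 = 10.1 ppm = 10.1 mg/L as Cl₂.
Cl₂ equivalent needed: 10.1 mg/L × 2,100,000 L = 21,210,000 mg = 21,210 g.
Product at 9.6% available chlorine: 21,210 / 0.096 = 220,900 g.
Volume at density 1.2 g/mL: 220,900 g ÷ 1.2 g/mL = 184,100 mL.

184 L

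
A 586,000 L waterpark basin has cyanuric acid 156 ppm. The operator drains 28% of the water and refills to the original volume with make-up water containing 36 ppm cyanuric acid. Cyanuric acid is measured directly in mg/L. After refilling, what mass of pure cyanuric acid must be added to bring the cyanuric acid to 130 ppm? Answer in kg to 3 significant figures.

4.45 kg

After draining 28% and refilling: 156 × 0.72 + 36 × 0.28 = 122.4 ppm.
Deficit to target: 130 − 122.4 = 7.6 mg/L.
Mass: 7.6 mg/L × 586,000 L = 4454 g cyanuric acid.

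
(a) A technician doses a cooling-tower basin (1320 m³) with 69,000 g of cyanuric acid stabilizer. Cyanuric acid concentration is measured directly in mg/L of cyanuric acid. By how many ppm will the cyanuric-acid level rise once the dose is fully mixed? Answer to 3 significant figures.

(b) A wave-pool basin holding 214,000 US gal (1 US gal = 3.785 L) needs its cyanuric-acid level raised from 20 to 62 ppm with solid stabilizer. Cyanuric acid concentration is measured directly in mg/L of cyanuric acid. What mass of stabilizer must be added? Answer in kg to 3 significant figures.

(a) Volume: 1320 m³ = 1,320,000 L.
(a) Rise: 69,000 g / 1,320,000 L × 1000 = 52.27 mg/L.

(b) Volume: 214,000 US gal × 3.785 L/gal = 809,990 L.
(b) CYA to add: (62 − 20) = 42 mg/L × 809,990 L = 34,020 g cyanuric acid.

(a) 52.3 ppm; (b) 34.0 kg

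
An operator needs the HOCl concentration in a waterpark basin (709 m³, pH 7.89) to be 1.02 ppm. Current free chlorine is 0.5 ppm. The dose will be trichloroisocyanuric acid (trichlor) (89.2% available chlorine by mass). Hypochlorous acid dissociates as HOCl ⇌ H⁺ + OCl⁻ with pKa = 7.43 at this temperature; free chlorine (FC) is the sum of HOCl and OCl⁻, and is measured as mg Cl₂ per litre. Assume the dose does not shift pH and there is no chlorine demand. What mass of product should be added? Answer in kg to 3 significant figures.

2.75 kg

Volume: 709 m³ = 709,000 L.
[OCl⁻]/[HOCl] = 10^(pH − pKa) = 10^(7.89 − 7.43) = 2.884; fraction as HOCl = 1/(1 + 2.884) = 0.2575.
Free chlorine required for 1.02 ppm HOCl: 1.02 / 0.2575 = 3.962 ppm.
FC to add: 3.962 − 0.5 = 3.462 mg/L as Cl₂.
Cl₂ equivalent: 3.462 mg/L × 709,000 L = 2454 g.
Product at 89.2% available Cl: 2454 / 0.892 = 2752 g.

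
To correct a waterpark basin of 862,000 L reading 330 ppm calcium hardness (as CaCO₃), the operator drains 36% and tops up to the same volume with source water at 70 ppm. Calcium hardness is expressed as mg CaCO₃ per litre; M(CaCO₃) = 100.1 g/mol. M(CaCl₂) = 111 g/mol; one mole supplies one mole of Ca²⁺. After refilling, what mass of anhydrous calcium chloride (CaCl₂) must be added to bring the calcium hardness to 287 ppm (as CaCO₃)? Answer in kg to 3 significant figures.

48.4 kg

After draining 36% and refilling: 330 × 0.64 + 70 × 0.36 = 236.4 ppm.
Deficit to target: 287 − 236.4 = 50.6 mg/L.
As CaCO₃: 50.6 mg/L × 862,000 L = 43,620 g; ÷ 100.1 = 435.7 mol Ca²⁺.
Mass: 435.7 × 111 = 48,370 g.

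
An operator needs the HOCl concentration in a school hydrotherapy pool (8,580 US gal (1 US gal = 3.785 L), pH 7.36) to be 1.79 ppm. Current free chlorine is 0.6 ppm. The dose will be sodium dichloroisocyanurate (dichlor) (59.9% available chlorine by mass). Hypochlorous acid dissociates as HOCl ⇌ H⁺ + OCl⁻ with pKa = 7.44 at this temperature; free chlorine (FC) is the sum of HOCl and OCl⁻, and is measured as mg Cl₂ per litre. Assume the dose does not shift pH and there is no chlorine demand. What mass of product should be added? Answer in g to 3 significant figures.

145 g

Volume: 8,580 US gal × 3.785 L/gal = 32,475 L.
[OCl⁻]/[HOCl] = 10^(pH − pKa) = 10^(7.36 − 7.44) = 0.8318; fraction as HOCl = 1/(1 + 0.8318) = 0.5459.
Free chlorine required for 1.79 ppm HOCl: 1.79 / 0.5459 = 3.279 ppm.
FC to add: 3.279 − 0.6 = 2.679 mg/L as Cl₂.
Cl₂ equivalent: 2.679 mg/L × 32,475 L = 87 g.
Product at 59.9% available Cl: 87 / 0.599 = 145.2 g.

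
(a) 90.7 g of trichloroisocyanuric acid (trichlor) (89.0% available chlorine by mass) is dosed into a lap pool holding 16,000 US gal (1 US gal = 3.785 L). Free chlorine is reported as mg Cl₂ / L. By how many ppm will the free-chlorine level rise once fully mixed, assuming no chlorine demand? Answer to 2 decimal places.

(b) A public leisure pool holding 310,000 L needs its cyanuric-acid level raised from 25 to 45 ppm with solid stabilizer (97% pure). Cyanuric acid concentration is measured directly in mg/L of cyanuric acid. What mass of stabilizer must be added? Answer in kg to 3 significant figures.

(a) 1.33 ppm; (b) 6.39 kg

(a) Volume: 16,000 US gal × 3.785 L/gal = 60,560 L.
(a) Available chlorine delivered: 90.7 g × 0.89 = 80.72 g as Cl₂.
(a) Concentration rise: 80.72 g / 60,560 L = 1.333 mg/L = 1.33 ppm.

(b) CYA to add: (45 − 25) = 20 mg/L × 310,000 L = 6200 g cyanuric acid.
(b) At 97% purity: 6200 / 0.97 = 6392 g product.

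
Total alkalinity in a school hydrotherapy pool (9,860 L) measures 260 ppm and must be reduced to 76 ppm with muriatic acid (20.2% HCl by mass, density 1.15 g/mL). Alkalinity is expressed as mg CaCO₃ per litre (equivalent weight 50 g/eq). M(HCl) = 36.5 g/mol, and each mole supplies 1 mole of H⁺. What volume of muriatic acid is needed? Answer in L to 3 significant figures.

5.70 L

Alkalinity to neutralize: (260 − 76) = 184 mg/L as CaCO₃ × 9,860 L = 1814 g as CaCO₃.
Equivalents of H⁺ required: 1814 ÷ 50 g/eq = 36.28 eq = 36.28 mol HCl.
Mass of HCl: 36.28 × 36.5 = 1324 g.
Mass of 20.2% solution: 1324 / 0.202 = 6556 g.
Volume: 6556 g ÷ 1.15 g/mL = 5701 mL.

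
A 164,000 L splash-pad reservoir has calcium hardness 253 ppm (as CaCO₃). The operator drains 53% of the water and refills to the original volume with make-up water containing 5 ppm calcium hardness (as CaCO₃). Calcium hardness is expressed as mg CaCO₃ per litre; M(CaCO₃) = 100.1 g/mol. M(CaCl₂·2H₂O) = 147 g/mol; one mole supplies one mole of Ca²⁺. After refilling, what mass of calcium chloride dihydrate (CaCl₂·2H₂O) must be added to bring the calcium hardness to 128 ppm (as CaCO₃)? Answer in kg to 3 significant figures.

After draining 53% and refilling: 253 × 0.47 + 5 × 0.53 = 121.56 ppm.
Deficit to target: 128 − 121.56 = 6.44 mg/L.
As CaCO₃: 6.44 mg/L × 164,000 L = 1056 g; ÷ 100.1 = 10.55 mol Ca²⁺.
Mass: 10.55 × 147 = 1551 g.

1.55 kg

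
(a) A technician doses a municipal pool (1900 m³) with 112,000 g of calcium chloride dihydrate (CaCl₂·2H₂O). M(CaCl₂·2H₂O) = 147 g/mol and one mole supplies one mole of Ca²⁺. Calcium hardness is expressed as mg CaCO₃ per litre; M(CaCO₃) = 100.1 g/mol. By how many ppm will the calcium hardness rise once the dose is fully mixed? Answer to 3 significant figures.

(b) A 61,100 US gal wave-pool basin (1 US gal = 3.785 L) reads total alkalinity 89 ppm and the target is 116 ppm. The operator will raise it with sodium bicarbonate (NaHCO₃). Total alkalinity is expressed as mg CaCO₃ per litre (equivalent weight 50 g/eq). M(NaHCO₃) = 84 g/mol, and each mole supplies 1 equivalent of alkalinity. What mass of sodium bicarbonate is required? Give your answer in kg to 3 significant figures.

(a) 40.1 ppm; (b) 10.5 kg

(a) Volume: 1900 m³ = 1,900,000 L.
(a) Moles of Ca²⁺: 112,000 g ÷ 147 g/mol = 761.9 mol.
(a) As CaCO₃: 761.9 mol × 100.1 g/mol = 76,270 g.
(a) Rise: 76,270 g / 1,900,000 L × 1000 = 40.14 mg/L.

(b) Volume: 61,100 US gal × 3.785 L/gal = 231,264 L.
(b) Alkalinity to add: (116 − 89) = 27 mg/L as CaCO₃ × 231,264 L = 6244 g as CaCO₃.
(b) Equivalents: 6244 g ÷ 50 g/eq = 124.9 eq.
(b) NaHCO₃ supplies 1 eq per mole → 124.9 mol.
(b) Mass: 124.9 mol × 84 g/mol = 10,490 g.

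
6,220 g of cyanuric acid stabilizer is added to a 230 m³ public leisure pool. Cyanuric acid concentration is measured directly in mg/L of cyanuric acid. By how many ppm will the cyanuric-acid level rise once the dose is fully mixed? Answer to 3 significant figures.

Volume: 230 m³ = 230,000 L.
Rise: 6,220 g / 230,000 L × 1000 = 27.04 mg/L.

27.0 ppm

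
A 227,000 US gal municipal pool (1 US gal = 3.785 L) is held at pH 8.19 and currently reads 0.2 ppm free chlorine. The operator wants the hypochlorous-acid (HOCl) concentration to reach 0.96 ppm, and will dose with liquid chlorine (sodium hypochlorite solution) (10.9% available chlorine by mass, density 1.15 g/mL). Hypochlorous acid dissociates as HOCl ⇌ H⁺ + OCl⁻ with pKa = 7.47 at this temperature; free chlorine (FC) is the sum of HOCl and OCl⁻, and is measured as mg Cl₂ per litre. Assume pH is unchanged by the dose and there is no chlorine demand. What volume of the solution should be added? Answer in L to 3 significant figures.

Volume: 227,000 US gal × 3.785 L/gal = 859,195 L.
[OCl⁻]/[HOCl] = 10^(pH − pKa) = 10^(8.19 − 7.47) = 5.248; fraction as HOCl = 1/(1 + 5.248) = 0.16.
Free chlorine required for 0.96 ppm HOCl: 0.96 / 0.16 = 5.998 ppm.
FC to add: 5.998 − 0.2 = 5.798 mg/L as Cl₂.
Cl₂ equivalent: 5.798 mg/L × 859,195 L = 4982 g.
Product at 10.9% available Cl: 4982 / 0.109 = 45,700 g.
Volume: 45,700 g ÷ 1.15 g/mL = 39,740 mL.

39.7 L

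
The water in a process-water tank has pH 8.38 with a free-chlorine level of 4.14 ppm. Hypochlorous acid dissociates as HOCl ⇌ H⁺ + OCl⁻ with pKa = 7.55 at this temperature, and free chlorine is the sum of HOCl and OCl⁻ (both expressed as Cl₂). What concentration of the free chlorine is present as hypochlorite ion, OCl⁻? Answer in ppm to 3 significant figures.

[OCl⁻]/[HOCl] = 10^(pH − pKa) = 10^(8.38 − 7.55) = 10^0.83 = 6.761.
Fraction as HOCl = 1 / (1 + 6.761) = 0.1289.
OCl⁻ = (1 − 0.1289) × 4.14 ppm = 3.607 ppm.

3.61 ppm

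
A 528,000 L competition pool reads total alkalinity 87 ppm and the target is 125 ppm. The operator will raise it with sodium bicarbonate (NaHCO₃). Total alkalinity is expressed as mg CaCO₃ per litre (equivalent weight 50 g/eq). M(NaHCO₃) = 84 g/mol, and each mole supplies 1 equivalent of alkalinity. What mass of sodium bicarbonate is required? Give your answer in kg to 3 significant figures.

33.7 kg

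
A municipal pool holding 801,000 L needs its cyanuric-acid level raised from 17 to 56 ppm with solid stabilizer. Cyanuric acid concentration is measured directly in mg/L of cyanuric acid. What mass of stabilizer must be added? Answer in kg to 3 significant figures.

31.2 kg

CYA to add: (56 − 17) = 39 mg/L × 801,000 L = 31,240 g cyanuric acid.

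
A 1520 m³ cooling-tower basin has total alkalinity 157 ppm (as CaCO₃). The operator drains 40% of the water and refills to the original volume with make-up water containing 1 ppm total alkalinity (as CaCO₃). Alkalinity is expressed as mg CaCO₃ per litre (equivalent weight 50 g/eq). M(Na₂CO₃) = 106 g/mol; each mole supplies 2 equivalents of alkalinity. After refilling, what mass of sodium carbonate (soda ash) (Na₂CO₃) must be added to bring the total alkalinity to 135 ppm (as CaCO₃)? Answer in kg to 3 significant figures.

Volume: 1520 m³ = 1,520,000 L.
After draining 40% and refilling: 157 × 0.60 + 1 × 0.40 = 94.6 ppm.
Deficit to target: 135 − 94.6 = 40.4 mg/L.
As CaCO₃: 40.4 mg/L × 1,520,000 L = 61,410 g; ÷ 50 g/eq ÷ 2 = 614.1 mol Na₂CO₃.
Mass: 614.1 × 106 = 65,090 g.

65.1 kg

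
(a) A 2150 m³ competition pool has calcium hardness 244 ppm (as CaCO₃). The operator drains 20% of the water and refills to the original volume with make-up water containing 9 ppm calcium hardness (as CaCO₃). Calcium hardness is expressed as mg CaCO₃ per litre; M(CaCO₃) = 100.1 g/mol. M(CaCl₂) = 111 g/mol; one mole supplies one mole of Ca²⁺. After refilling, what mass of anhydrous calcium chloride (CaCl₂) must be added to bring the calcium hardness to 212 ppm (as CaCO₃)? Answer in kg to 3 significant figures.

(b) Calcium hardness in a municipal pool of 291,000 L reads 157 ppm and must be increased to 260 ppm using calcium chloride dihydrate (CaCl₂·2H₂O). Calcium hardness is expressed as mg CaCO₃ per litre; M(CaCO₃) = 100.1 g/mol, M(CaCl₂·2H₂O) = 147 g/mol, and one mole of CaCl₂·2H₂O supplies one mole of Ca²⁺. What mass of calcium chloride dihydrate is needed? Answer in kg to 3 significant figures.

(a) Volume: 2150 m³ = 2,150,000 L.
(a) After draining 20% and refilling: 244 × 0.80 + 9 × 0.20 = 197 ppm.
(a) Deficit to target: 212 − 197 = 15 mg/L.
(a) As CaCO₃: 15 mg/L × 2,150,000 L = 32,250 g; ÷ 100.1 = 322.2 mol Ca²⁺.
(a) Mass: 322.2 × 111 = 35,760 g.

(b) Hardness to add: (260 − 157) = 103 mg/L as CaCO₃ × 291,000 L = 29,970 g as CaCO₃.
(b) Moles of Ca²⁺ (1 mol Ca²⁺ ≡ 1 mol CaCO₃): 29,970 / 100.1 g/mol = 299.4 mol.
(b) Mass of CaCl₂·2H₂O: 299.4 × 147 = 44,020 g.

(a) 35.8 kg; (b) 44.0 kg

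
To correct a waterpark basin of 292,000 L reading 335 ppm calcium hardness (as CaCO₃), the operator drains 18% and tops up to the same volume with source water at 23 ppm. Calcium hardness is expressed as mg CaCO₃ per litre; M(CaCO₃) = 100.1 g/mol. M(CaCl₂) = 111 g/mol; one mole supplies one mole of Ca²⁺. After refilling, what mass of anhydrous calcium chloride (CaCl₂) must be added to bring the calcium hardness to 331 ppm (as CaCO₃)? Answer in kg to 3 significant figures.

After draining 18% and refilling: 335 × 0.82 + 23 × 0.18 = 278.84 ppm.
Deficit to target: 331 − 278.84 = 52.16 mg/L.
As CaCO₃: 52.16 mg/L × 292,000 L = 15,230 g; ÷ 100.1 = 152.2 mol Ca²⁺.
Mass: 152.2 × 111 = 16,890 g.

16.9 kg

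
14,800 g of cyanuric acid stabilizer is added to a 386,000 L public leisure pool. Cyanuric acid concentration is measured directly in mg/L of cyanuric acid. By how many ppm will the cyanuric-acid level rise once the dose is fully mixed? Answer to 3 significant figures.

38.3 ppm

Rise: 14,800 g / 386,000 L × 1000 = 38.34 mg/L.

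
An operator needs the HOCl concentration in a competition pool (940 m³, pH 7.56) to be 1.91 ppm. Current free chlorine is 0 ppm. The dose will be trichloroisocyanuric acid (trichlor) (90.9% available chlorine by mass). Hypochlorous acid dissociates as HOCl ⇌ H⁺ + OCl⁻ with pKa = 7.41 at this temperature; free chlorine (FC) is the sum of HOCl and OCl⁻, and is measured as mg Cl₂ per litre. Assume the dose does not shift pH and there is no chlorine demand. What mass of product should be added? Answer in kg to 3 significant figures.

Volume: 940 m³ = 940,000 L.
[OCl⁻]/[HOCl] = 10^(pH − pKa) = 10^(7.56 − 7.41) = 1.413; fraction as HOCl = 1/(1 + 1.413) = 0.4145.
Free chlorine required for 1.91 ppm HOCl: 1.91 / 0.4145 = 4.608 ppm.
FC to add: 4.608 − 0 = 4.608 mg/L as Cl₂.
Cl₂ equivalent: 4.608 mg/L × 940,000 L = 4331 g.
Product at 90.9% available Cl: 4331 / 0.909 = 4765 g.

4.77 kg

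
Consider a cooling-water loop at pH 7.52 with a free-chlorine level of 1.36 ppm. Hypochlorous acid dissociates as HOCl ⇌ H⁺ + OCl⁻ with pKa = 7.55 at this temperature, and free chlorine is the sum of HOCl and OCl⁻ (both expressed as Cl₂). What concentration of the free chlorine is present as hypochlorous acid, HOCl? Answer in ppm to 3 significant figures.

0.703 ppm

[OCl⁻]/[HOCl] = 10^(pH − pKa) = 10^(7.52 − 7.55) = 10^-0.03 = 0.9333.
Fraction as HOCl = 1 / (1 + 0.9333) = 0.5173.
HOCl = 0.5173 × 1.36 ppm = 0.7035 ppm.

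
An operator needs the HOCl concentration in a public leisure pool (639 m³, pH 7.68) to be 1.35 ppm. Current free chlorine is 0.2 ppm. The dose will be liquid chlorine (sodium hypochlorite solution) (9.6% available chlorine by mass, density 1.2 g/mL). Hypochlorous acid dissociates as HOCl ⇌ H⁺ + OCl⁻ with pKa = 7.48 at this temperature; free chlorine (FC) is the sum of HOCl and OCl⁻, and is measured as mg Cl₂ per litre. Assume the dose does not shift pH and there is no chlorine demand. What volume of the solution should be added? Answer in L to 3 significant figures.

18.2 L

Volume: 639 m³ = 639,000 L.
[OCl⁻]/[HOCl] = 10^(pH − pKa) = 10^(7.68 − 7.48) = 1.585; fraction as HOCl = 1/(1 + 1.585) = 0.3869.
Free chlorine required for 1.35 ppm HOCl: 1.35 / 0.3869 = 3.49 ppm.
FC to add: 3.49 − 0.2 = 3.29 mg/L as Cl₂.
Cl₂ equivalent: 3.29 mg/L × 639,000 L = 2102 g.
Product at 9.6% available Cl: 2102 / 0.096 = 21,900 g.
Volume: 21,900 g ÷ 1.2 g/mL = 18,250 mL.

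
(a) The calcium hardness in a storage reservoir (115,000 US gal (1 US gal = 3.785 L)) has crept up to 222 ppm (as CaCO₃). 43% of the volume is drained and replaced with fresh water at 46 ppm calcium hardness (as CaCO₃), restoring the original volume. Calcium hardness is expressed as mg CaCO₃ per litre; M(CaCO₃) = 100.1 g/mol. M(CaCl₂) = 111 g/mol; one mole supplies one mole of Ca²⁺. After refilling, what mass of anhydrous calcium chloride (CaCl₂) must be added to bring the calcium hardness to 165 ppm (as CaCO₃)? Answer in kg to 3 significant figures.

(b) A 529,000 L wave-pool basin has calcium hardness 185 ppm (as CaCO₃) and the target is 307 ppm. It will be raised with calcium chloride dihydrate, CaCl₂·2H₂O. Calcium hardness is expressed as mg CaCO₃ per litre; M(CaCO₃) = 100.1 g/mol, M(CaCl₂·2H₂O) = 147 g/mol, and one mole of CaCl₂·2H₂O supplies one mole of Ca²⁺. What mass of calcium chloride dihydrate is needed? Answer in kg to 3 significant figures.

(a) 9.02 kg; (b) 94.8 kg

(a) Volume: 115,000 US gal × 3.785 L/gal = 435,275 L.
(a) After draining 43% and refilling: 222 × 0.57 + 46 × 0.43 = 146.32 ppm.
(a) Deficit to target: 165 − 146.32 = 18.68 mg/L.
(a) As CaCO₃: 18.68 mg/L × 435,275 L = 8131 g; ÷ 100.1 = 81.23 mol Ca²⁺.
(a) Mass: 81.23 × 111 = 9016 g.

(b) Hardness to add: (307 − 185) = 122 mg/L as CaCO₃ × 529,000 L = 64,540 g as CaCO₃.
(b) Moles of Ca²⁺ (1 mol Ca²⁺ ≡ 1 mol CaCO₃): 64,540 / 100.1 g/mol = 644.7 mol.
(b) Mass of CaCl₂·2H₂O: 644.7 × 147 = 94,780 g.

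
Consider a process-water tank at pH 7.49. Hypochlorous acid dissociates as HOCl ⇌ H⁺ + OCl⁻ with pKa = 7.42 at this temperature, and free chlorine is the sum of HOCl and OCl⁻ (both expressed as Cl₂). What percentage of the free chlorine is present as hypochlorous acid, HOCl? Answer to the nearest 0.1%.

46.0%

[OCl⁻]/[HOCl] = 10^(pH − pKa) = 10^(7.49 − 7.42) = 10^0.07 = 1.175.
Fraction as HOCl = 1 / (1 + 1.175) = 0.4598.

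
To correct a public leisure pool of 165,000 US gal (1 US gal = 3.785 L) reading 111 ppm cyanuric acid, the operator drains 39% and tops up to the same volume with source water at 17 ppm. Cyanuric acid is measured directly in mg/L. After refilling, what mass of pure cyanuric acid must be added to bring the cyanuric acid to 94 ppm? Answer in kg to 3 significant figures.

Volume: 165,000 US gal × 3.785 L/gal = 624,525 L.
After draining 39% and refilling: 111 × 0.61 + 17 × 0.39 = 74.34 ppm.
Deficit to target: 94 − 74.34 = 19.66 mg/L.
Mass: 19.66 mg/L × 624,525 L = 12,280 g cyanuric acid.

12.3 kg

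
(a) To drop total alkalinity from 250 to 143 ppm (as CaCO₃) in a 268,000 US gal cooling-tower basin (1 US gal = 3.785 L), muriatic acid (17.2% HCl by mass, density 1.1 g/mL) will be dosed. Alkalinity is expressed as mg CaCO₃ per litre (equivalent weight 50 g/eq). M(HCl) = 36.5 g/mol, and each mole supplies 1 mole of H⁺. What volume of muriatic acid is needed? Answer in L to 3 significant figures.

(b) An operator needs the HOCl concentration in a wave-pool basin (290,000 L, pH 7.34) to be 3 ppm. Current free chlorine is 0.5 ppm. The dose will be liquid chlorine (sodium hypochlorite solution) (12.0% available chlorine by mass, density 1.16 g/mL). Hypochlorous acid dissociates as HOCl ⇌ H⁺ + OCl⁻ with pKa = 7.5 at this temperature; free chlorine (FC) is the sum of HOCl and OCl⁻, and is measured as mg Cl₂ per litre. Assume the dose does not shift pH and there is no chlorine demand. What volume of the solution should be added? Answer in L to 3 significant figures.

(a) Volume: 268,000 US gal × 3.785 L/gal = 1,014,380 L.
(a) Alkalinity to neutralize: (250 − 143) = 107 mg/L as CaCO₃ × 1,014,380 L = 108,500 g as CaCO₃.
(a) Equivalents of H⁺ required: 108,500 ÷ 50 g/eq = 2171 eq = 2171 mol HCl.
(a) Mass of HCl: 2171 × 36.5 = 79,230 g.
(a) Mass of 17.2% solution: 79,230 / 0.172 = 460,700 g.
(a) Volume: 460,700 g ÷ 1.1 g/mL = 418,800 mL.

(b) [OCl⁻]/[HOCl] = 10^(pH − pKa) = 10^(7.34 − 7.5) = 0.6918; fraction as HOCl = 1/(1 + 0.6918) = 0.5911.
(b) Free chlorine required for 3 ppm HOCl: 3 / 0.5911 = 5.075 ppm.
(b) FC to add: 5.075 − 0.5 = 4.575 mg/L as Cl₂.
(b) Cl₂ equivalent: 4.575 mg/L × 290,000 L = 1327 g.
(b) Product at 12.0% available Cl: 1327 / 0.12 = 11,060 g.
(b) Volume: 11,060 g ÷ 1.16 g/mL = 9532 mL.

(a) 419 L; (b) 9.53 L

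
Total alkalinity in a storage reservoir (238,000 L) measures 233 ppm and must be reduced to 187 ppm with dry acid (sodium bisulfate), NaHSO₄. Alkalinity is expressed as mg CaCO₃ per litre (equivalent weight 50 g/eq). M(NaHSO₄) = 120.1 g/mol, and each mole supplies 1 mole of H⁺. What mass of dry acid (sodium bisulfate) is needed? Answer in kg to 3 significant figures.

26.3 kg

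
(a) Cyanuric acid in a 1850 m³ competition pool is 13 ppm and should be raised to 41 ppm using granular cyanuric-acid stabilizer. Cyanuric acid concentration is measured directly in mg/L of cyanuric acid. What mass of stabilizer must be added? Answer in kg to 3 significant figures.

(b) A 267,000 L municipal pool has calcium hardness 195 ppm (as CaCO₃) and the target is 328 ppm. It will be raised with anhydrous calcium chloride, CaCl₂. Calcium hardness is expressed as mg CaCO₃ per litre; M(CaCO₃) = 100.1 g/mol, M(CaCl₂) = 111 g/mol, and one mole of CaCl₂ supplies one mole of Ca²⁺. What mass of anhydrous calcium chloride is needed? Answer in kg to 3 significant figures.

(a) 51.8 kg; (b) 39.4 kg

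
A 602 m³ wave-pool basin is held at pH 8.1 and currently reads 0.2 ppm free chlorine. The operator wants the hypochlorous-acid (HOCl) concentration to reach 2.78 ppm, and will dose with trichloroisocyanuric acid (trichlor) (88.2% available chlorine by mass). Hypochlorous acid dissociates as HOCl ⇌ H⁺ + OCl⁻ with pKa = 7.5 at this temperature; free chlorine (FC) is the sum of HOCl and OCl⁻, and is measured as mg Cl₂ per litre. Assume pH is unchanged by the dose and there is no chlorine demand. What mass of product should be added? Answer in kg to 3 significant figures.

Volume: 602 m³ = 602,000 L.
[OCl⁻]/[HOCl] = 10^(pH − pKa) = 10^(8.1 − 7.5) = 3.981; fraction as HOCl = 1/(1 + 3.981) = 0.2008.
Free chlorine required for 2.78 ppm HOCl: 2.78 / 0.2008 = 13.85 ppm.
FC to add: 13.85 − 0.2 = 13.65 mg/L as Cl₂.
Cl₂ equivalent: 13.65 mg/L × 602,000 L = 8216 g.
Product at 88.2% available Cl: 8216 / 0.882 = 9315 g.

9.31 kg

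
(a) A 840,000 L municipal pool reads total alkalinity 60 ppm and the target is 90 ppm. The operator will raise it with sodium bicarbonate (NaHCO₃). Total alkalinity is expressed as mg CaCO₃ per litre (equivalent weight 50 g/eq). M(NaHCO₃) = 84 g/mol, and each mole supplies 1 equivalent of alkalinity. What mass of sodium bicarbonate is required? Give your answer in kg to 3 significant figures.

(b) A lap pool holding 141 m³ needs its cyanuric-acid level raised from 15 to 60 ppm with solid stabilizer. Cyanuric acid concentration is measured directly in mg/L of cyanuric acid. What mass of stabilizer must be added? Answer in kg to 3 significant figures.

(a) Alkalinity to add: (90 − 60) = 30 mg/L as CaCO₃ × 840,000 L = 25,200 g as CaCO₃.
(a) Equivalents: 25,200 g ÷ 50 g/eq = 504 eq.
(a) NaHCO₃ supplies 1 eq per mole → 504 mol.
(a) Mass: 504 mol × 84 g/mol = 42,340 g.

(b) Volume: 141 m³ = 141,000 L.
(b) CYA to add: (60 − 15) = 45 mg/L × 141,000 L = 6345 g cyanuric acid.

(a) 42.3 kg; (b) 6.34 kg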